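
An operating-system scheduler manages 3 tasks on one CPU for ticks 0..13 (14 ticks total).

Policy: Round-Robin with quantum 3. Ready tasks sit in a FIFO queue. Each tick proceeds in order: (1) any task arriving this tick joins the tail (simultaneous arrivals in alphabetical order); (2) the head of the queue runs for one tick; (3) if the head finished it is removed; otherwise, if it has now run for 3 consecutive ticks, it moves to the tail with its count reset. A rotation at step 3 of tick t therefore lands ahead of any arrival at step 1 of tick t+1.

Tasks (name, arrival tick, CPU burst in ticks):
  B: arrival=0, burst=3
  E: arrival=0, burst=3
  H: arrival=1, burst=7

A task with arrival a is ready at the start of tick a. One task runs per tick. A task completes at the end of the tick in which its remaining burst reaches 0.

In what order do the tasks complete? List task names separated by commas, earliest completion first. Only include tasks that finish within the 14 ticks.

t=0: queue=[B,E] q_used=0 → run B
t=1: queue=[B,E,H] q_used=1 → run B
t=2: queue=[B,E,H] q_used=2 → run B
t=3: queue=[E,H] q_used=0 → run E
t=4: queue=[E,H] q_used=1 → run E
t=5: queue=[E,H] q_used=2 → run E
t=6: queue=[H] q_used=0 → run H
t=7: queue=[H] q_used=1 → run H
t=8: queue=[H] q_used=2 → run H
t=9: queue=[H] q_used=0 → run H
t=10: queue=[H] q_used=1 → run H
t=11: queue=[H] q_used=2 → run H
t=12: queue=[H] q_used=0 → run H
t=13: (idle)

completion order = B, E, H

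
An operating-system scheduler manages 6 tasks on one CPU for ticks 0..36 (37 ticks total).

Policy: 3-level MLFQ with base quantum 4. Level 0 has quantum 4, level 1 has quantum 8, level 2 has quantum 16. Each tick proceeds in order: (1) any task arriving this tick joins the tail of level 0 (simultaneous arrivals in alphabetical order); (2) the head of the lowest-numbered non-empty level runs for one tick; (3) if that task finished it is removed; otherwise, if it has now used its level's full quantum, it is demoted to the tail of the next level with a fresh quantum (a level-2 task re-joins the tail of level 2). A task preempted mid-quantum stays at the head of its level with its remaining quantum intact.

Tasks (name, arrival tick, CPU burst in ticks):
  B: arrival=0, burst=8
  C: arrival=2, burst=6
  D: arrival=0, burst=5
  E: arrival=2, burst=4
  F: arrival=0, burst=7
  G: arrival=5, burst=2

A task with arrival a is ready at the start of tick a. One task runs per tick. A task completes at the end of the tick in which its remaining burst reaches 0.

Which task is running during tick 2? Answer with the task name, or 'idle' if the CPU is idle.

running at tick 2 = B

t=0: L0/L1/L2 = BDF/-/- → run B
t=1: L0/L1/L2 = BDF/-/- → run B
t=2: L0/L1/L2 = BDFCE/-/- → run B
t=3: L0/L1/L2 = BDFCE/-/- → run B
t=4: L0/L1/L2 = DFCE/B/- → run D
t=5: L0/L1/L2 = DFCEG/B/- → run D
t=6: L0/L1/L2 = DFCEG/B/- → run D
t=7: L0/L1/L2 = DFCEG/B/- → run D
t=8: L0/L1/L2 = FCEG/BD/- → run F
t=9: L0/L1/L2 = FCEG/BD/- → run F
t=10: L0/L1/L2 = FCEG/BD/- → run F
t=11: L0/L1/L2 = FCEG/BD/- → run F
t=12: L0/L1/L2 = CEG/BDF/- → run C
t=13: L0/L1/L2 = CEG/BDF/- → run C
t=14: L0/L1/L2 = CEG/BDF/- → run C
t=15: L0/L1/L2 = CEG/BDF/- → run C
t=16: L0/L1/L2 = EG/BDFC/- → run E
t=17: L0/L1/L2 = EG/BDFC/- → run E
t=18: L0/L1/L2 = EG/BDFC/- → run E
t=19: L0/L1/L2 = EG/BDFC/- → run E
t=20: L0/L1/L2 = G/BDFC/- → run G
t=21: L0/L1/L2 = G/BDFC/- → run G
t=22: L0/L1/L2 = -/BDFC/- → run B
t=23: L0/L1/L2 = -/BDFC/- → run B
t=24: L0/L1/L2 = -/BDFC/- → run B
t=25: L0/L1/L2 = -/BDFC/- → run B
t=26: L0/L1/L2 = -/DFC/- → run D
t=27: L0/L1/L2 = -/FC/- → run F
t=28: L0/L1/L2 = -/FC/- → run F
t=29: L0/L1/L2 = -/FC/- → run F
t=30: L0/L1/L2 = -/C/- → run C
t=31: L0/L1/L2 = -/C/- → run C
t=32: (idle)
t=33: (idle)
t=34: (idle)
t=35: (idle)
t=36: (idle)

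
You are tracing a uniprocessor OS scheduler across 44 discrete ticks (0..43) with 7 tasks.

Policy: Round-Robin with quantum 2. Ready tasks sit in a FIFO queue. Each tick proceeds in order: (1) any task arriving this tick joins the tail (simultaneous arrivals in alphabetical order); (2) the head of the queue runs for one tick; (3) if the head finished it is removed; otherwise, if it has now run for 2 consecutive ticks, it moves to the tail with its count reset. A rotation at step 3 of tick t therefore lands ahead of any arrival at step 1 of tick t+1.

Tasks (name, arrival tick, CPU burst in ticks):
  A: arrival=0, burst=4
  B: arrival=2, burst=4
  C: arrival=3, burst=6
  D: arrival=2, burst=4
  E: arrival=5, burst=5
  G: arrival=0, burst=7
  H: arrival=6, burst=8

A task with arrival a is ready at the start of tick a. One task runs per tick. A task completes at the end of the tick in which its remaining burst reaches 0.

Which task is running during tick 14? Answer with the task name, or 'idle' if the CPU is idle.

t=0: queue=[A,G] q_used=0 → run A
t=1: queue=[A,G] q_used=1 → run A
t=2: queue=[G,A,B,D] q_used=0 → run G
t=3: queue=[G,A,B,D,C] q_used=1 → run G
t=4: queue=[A,B,D,C,G] q_used=0 → run A
t=5: queue=[A,B,D,C,G,E] q_used=1 → run A
t=6: queue=[B,D,C,G,E,H] q_used=0 → run B
t=7: queue=[B,D,C,G,E,H] q_used=1 → run B
t=8: queue=[D,C,G,E,H,B] q_used=0 → run D
t=9: queue=[D,C,G,E,H,B] q_used=1 → run D
t=10: queue=[C,G,E,H,B,D] q_used=0 → run C
t=11: queue=[C,G,E,H,B,D] q_used=1 → run C
t=12: queue=[G,E,H,B,D,C] q_used=0 → run G
t=13: queue=[G,E,H,B,D,C] q_used=1 → run G
t=14: queue=[E,H,B,D,C,G] q_used=0 → run E
t=15: queue=[E,H,B,D,C,G] q_used=1 → run E
t=16: queue=[H,B,D,C,G,E] q_used=0 → run H
t=17: queue=[H,B,D,C,G,E] q_used=1 → run H
t=18: queue=[B,D,C,G,E,H] q_used=0 → run B
t=19: queue=[B,D,C,G,E,H] q_used=1 → run B
t=20: queue=[D,C,G,E,H] q_used=0 → run D
t=21: queue=[D,C,G,E,H] q_used=1 → run D
t=22: queue=[C,G,E,H] q_used=0 → run C
t=23: queue=[C,G,E,H] q_used=1 → run C
t=24: queue=[G,E,H,C] q_used=0 → run G
t=25: queue=[G,E,H,C] q_used=1 → run G
t=26: queue=[E,H,C,G] q_used=0 → run E
t=27: queue=[E,H,C,G] q_used=1 → run E
t=28: queue=[H,C,G,E] q_used=0 → run H
t=29: queue=[H,C,G,E] q_used=1 → run H
t=30: queue=[C,G,E,H] q_used=0 → run C
t=31: queue=[C,G,E,H] q_used=1 → run C
t=32: queue=[G,E,H] q_used=0 → run G
t=33: queue=[E,H] q_used=0 → run E
t=34: queue=[H] q_used=0 → run H
t=35: queue=[H] q_used=1 → run H
t=36: queue=[H] q_used=0 → run H
t=37: queue=[H] q_used=1 → run H
t=38: (idle)
t=39: (idle)
t=40: (idle)
t=41: (idle)
t=42: (idle)
t=43: (idle)

running at tick 14 = E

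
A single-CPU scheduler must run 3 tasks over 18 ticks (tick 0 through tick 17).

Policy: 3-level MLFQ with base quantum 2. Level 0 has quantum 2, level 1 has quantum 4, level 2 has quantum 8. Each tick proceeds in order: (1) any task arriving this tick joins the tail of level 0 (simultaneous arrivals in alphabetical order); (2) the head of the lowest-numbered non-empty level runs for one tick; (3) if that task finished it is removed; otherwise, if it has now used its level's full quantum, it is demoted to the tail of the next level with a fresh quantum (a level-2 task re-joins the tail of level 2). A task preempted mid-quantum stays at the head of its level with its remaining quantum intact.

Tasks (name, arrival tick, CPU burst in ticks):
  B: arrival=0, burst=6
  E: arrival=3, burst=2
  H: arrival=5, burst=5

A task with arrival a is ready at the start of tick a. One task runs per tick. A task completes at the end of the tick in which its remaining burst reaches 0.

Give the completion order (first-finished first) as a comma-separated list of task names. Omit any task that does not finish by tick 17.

t=0: L0/L1/L2 = B/-/- → run B
t=1: L0/L1/L2 = B/-/- → run B
t=2: L0/L1/L2 = -/B/- → run B
t=3: L0/L1/L2 = E/B/- → run E
t=4: L0/L1/L2 = E/B/- → run E
t=5: L0/L1/L2 = H/B/- → run H
t=6: L0/L1/L2 = H/B/- → run H
t=7: L0/L1/L2 = -/BH/- → run B
t=8: L0/L1/L2 = -/BH/- → run B
t=9: L0/L1/L2 = -/BH/- → run B
t=10: L0/L1/L2 = -/H/- → run H
t=11: L0/L1/L2 = -/H/- → run H
t=12: L0/L1/L2 = -/H/- → run H
t=13: (idle)
t=14: (idle)
t=15: (idle)
t=16: (idle)
t=17: (idle)

completion order = E, B, H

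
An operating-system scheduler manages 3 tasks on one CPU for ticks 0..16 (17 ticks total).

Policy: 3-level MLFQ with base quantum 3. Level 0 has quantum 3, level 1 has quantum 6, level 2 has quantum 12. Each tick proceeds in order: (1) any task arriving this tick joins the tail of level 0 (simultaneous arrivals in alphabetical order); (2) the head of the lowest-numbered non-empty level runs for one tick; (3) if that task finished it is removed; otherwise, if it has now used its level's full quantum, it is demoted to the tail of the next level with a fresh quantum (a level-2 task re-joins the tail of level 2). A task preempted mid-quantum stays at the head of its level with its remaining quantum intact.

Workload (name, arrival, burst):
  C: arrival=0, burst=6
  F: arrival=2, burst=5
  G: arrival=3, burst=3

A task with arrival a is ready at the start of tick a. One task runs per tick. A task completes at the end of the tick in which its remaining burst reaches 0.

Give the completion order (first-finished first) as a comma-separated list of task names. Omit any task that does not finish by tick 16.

completion order = G, C, F

t=0: L0/L1/L2 = C/-/- → run C
t=1: L0/L1/L2 = C/-/- → run C
t=2: L0/L1/L2 = CF/-/- → run C
t=3: L0/L1/L2 = FG/C/- → run F
t=4: L0/L1/L2 = FG/C/- → run F
t=5: L0/L1/L2 = FG/C/- → run F
t=6: L0/L1/L2 = G/CF/- → run G
t=7: L0/L1/L2 = G/CF/- → run G
t=8: L0/L1/L2 = G/CF/- → run G
t=9: L0/L1/L2 = -/CF/- → run C
t=10: L0/L1/L2 = -/CF/- → run C
t=11: L0/L1/L2 = -/CF/- → run C
t=12: L0/L1/L2 = -/F/- → run F
t=13: L0/L1/L2 = -/F/- → run F
t=14: (idle)
t=15: (idle)
t=16: (idle)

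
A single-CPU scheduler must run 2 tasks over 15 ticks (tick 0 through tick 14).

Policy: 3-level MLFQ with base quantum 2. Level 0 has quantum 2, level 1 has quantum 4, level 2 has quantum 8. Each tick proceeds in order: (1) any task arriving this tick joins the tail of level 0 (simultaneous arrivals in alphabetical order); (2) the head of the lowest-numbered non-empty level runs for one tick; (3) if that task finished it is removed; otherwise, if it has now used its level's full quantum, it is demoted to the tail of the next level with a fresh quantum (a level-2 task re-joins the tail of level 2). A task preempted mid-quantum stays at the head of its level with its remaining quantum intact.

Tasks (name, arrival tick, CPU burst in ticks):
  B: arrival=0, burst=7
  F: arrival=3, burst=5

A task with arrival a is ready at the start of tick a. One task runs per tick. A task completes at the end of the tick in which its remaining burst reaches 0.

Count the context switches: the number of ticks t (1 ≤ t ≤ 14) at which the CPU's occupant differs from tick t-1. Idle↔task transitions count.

context switches = 5

t=0: L0/L1/L2 = B/-/- → run B
t=1: L0/L1/L2 = B/-/- → run B
t=2: L0/L1/L2 = -/B/- → run B
t=3: L0/L1/L2 = F/B/- → run F
t=4: L0/L1/L2 = F/B/- → run F
t=5: L0/L1/L2 = -/BF/- → run B
t=6: L0/L1/L2 = -/BF/- → run B
t=7: L0/L1/L2 = -/BF/- → run B
t=8: L0/L1/L2 = -/F/B → run F
t=9: L0/L1/L2 = -/F/B → run F
t=10: L0/L1/L2 = -/F/B → run F
t=11: L0/L1/L2 = -/-/B → run B
t=12: (idle)
t=13: (idle)
t=14: (idle)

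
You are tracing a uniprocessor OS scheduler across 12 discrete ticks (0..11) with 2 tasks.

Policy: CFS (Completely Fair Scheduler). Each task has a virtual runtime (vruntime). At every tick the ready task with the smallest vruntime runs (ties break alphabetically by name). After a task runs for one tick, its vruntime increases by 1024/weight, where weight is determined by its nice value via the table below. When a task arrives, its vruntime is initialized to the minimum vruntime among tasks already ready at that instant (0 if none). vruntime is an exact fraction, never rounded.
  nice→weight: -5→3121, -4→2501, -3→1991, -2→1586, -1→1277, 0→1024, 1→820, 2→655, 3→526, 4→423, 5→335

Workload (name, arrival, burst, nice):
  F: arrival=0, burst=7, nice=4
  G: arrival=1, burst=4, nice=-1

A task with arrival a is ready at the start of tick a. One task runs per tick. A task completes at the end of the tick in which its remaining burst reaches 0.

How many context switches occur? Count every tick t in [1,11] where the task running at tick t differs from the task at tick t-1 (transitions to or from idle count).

t=0: vr[F=0] → run F
t=1: vr[F=1024/423 G=1024/423] → run F
t=2: vr[F=2048/423 G=1024/423] → run G
t=3: vr[F=2048/423 G=1740800/540171] → run G
t=4: vr[F=2048/423 G=2173952/540171] → run G
t=5: vr[F=2048/423 G=2607104/540171] → run G
t=6: vr[F=2048/423] → run F
t=7: vr[F=1024/141] → run F
t=8: vr[F=4096/423] → run F
t=9: vr[F=5120/423] → run F
t=10: vr[F=2048/141] → run F
t=11: (idle)

context switches = 3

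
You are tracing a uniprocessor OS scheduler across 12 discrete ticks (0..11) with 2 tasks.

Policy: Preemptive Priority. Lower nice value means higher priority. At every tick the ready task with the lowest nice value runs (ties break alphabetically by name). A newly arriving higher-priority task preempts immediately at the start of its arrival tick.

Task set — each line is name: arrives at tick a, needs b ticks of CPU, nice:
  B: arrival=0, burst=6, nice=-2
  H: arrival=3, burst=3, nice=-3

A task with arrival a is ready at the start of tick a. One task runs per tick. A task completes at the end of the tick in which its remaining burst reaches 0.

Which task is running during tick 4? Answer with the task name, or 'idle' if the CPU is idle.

running at tick 4 = H

t=0: ready={B} → run B
t=1: ready={B} → run B
t=2: ready={B} → run B
t=3: ready={B,H} → run H
t=4: ready={B,H} → run H
t=5: ready={B,H} → run H
t=6: ready={B} → run B
t=7: ready={B} → run B
t=8: ready={B} → run B
t=9: (idle)
t=10: (idle)
t=11: (idle)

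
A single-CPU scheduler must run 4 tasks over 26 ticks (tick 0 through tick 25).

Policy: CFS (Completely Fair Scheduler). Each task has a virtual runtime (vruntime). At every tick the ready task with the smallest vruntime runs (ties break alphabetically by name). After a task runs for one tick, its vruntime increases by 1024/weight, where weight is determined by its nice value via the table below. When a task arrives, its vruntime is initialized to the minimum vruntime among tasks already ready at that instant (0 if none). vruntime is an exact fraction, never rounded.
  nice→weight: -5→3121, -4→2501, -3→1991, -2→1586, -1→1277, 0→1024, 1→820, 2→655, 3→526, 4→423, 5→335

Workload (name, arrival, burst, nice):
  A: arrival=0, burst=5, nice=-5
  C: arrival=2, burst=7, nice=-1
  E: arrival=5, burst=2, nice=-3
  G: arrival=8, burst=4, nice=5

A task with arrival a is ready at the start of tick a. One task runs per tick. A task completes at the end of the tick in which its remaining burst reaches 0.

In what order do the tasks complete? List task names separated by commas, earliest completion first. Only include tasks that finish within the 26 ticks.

t=0: vr[A=0] → run A
t=1: vr[A=1024/3121] → run A
t=2: vr[A=2048/3121 C=2048/3121] → run A
t=3: vr[A=3072/3121 C=2048/3121] → run C
t=4: vr[A=3072/3121 C=5811200/3985517] → run A
t=5: vr[A=4096/3121 C=5811200/3985517 E=4096/3121] → run A
t=6: vr[C=5811200/3985517 E=4096/3121] → run E
t=7: vr[C=5811200/3985517 E=11351040/6213911] → run C
t=8: vr[C=9007104/3985517 E=11351040/6213911 G=11351040/6213911] → run E
t=9: vr[C=9007104/3985517 G=11351040/6213911] → run G
t=10: vr[C=9007104/3985517 G=10165643264/2081660185] → run C
t=11: vr[C=12203008/3985517 G=10165643264/2081660185] → run C
t=12: vr[C=15398912/3985517 G=10165643264/2081660185] → run C
t=13: vr[C=18594816/3985517 G=10165643264/2081660185] → run C
t=14: vr[C=21790720/3985517 G=10165643264/2081660185] → run G
t=15: vr[C=21790720/3985517 G=16528688128/2081660185] → run C
t=16: vr[G=16528688128/2081660185] → run G
t=17: vr[G=22891732992/2081660185] → run G
t=18: (idle)
t=19: (idle)
t=20: (idle)
t=21: (idle)
t=22: (idle)
t=23: (idle)
t=24: (idle)
t=25: (idle)

completion order = A, E, C, G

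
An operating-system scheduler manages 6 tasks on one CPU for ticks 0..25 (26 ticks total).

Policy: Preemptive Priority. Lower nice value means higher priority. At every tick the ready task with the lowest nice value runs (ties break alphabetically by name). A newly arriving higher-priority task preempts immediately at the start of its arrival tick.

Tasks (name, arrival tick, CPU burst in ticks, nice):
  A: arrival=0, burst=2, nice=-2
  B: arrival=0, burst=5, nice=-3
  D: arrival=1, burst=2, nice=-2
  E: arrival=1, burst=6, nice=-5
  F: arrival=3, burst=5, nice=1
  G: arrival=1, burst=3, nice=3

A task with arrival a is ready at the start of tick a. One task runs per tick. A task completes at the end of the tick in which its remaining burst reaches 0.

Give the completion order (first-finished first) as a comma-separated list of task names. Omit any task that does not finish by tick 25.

t=0: ready={A,B} → run B
t=1: ready={A,B,D,E,G} → run E
t=2: ready={A,B,D,E,G} → run E
t=3: ready={A,B,D,E,F,G} → run E
t=4: ready={A,B,D,E,F,G} → run E
t=5: ready={A,B,D,E,F,G} → run E
t=6: ready={A,B,D,E,F,G} → run E
t=7: ready={A,B,D,F,G} → run B
t=8: ready={A,B,D,F,G} → run B
t=9: ready={A,B,D,F,G} → run B
t=10: ready={A,B,D,F,G} → run B
t=11: ready={A,D,F,G} → run A
t=12: ready={A,D,F,G} → run A
t=13: ready={D,F,G} → run D
t=14: ready={D,F,G} → run D
t=15: ready={F,G} → run F
t=16: ready={F,G} → run F
t=17: ready={F,G} → run F
t=18: ready={F,G} → run F
t=19: ready={F,G} → run F
t=20: ready={G} → run G
t=21: ready={G} → run G
t=22: ready={G} → run G
t=23: (idle)
t=24: (idle)
t=25: (idle)

completion order = E, B, A, D, F, G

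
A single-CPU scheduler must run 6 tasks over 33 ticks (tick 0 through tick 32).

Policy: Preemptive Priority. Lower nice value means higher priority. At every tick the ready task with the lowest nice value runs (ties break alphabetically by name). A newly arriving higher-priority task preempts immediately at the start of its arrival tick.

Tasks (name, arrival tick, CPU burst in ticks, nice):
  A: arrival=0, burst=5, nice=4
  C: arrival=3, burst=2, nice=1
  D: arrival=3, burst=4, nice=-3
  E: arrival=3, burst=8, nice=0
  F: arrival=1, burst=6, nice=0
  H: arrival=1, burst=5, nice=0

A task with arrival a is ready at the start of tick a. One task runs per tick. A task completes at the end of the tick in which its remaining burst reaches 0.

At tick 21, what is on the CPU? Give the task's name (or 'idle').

running at tick 21 = H

t=0: ready={A} → run A
t=1: ready={A,F,H} → run F
t=2: ready={A,F,H} → run F
t=3: ready={A,C,D,E,F,H} → run D
t=4: ready={A,C,D,E,F,H} → run D
t=5: ready={A,C,D,E,F,H} → run D
t=6: ready={A,C,D,E,F,H} → run D
t=7: ready={A,C,E,F,H} → run E
t=8: ready={A,C,E,F,H} → run E
t=9: ready={A,C,E,F,H} → run E
t=10: ready={A,C,E,F,H} → run E
t=11: ready={A,C,E,F,H} → run E
t=12: ready={A,C,E,F,H} → run E
t=13: ready={A,C,E,F,H} → run E
t=14: ready={A,C,E,F,H} → run E
t=15: ready={A,C,F,H} → run F
t=16: ready={A,C,F,H} → run F
t=17: ready={A,C,F,H} → run F
t=18: ready={A,C,F,H} → run F
t=19: ready={A,C,H} → run H
t=20: ready={A,C,H} → run H
t=21: ready={A,C,H} → run H
t=22: ready={A,C,H} → run H
t=23: ready={A,C,H} → run H
t=24: ready={A,C} → run C
t=25: ready={A,C} → run C
t=26: ready={A} → run A
t=27: ready={A} → run A
t=28: ready={A} → run A
t=29: ready={A} → run A
t=30: (idle)
t=31: (idle)
t=32: (idle)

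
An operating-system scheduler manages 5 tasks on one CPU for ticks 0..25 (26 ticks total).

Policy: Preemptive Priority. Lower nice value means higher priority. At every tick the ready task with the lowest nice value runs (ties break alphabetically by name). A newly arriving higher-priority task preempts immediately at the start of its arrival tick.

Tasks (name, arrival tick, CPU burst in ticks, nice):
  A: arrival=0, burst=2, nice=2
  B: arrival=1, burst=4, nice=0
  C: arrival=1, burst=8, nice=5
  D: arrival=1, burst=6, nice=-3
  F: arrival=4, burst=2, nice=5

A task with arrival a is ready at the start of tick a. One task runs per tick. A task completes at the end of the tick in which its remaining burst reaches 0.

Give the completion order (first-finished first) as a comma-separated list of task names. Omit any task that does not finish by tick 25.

t=0: ready={A} → run A
t=1: ready={A,B,C,D} → run D
t=2: ready={A,B,C,D} → run D
t=3: ready={A,B,C,D} → run D
t=4: ready={A,B,C,D,F} → run D
t=5: ready={A,B,C,D,F} → run D
t=6: ready={A,B,C,D,F} → run D
t=7: ready={A,B,C,F} → run B
t=8: ready={A,B,C,F} → run B
t=9: ready={A,B,C,F} → run B
t=10: ready={A,B,C,F} → run B
t=11: ready={A,C,F} → run A
t=12: ready={C,F} → run C
t=13: ready={C,F} → run C
t=14: ready={C,F} → run C
t=15: ready={C,F} → run C
t=16: ready={C,F} → run C
t=17: ready={C,F} → run C
t=18: ready={C,F} → run C
t=19: ready={C,F} → run C
t=20: ready={F} → run F
t=21: ready={F} → run F
t=22: (idle)
t=23: (idle)
t=24: (idle)
t=25: (idle)

completion order = D, B, A, C, F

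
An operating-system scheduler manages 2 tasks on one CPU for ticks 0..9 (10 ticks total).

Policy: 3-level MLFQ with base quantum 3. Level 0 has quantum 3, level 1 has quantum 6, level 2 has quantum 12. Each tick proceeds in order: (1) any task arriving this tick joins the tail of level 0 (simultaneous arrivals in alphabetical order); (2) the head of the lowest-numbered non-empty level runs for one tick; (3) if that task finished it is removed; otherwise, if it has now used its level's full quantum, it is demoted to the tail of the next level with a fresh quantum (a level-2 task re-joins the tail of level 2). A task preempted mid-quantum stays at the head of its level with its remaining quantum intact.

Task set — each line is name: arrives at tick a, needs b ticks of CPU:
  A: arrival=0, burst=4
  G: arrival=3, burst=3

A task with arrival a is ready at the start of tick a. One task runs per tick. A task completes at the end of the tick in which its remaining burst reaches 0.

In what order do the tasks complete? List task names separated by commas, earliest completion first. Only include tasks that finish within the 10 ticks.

completion order = G, A

t=0: L0/L1/L2 = A/-/- → run A
t=1: L0/L1/L2 = A/-/- → run A
t=2: L0/L1/L2 = A/-/- → run A
t=3: L0/L1/L2 = G/A/- → run G
t=4: L0/L1/L2 = G/A/- → run G
t=5: L0/L1/L2 = G/A/- → run G
t=6: L0/L1/L2 = -/A/- → run A
t=7: (idle)
t=8: (idle)
t=9: (idle)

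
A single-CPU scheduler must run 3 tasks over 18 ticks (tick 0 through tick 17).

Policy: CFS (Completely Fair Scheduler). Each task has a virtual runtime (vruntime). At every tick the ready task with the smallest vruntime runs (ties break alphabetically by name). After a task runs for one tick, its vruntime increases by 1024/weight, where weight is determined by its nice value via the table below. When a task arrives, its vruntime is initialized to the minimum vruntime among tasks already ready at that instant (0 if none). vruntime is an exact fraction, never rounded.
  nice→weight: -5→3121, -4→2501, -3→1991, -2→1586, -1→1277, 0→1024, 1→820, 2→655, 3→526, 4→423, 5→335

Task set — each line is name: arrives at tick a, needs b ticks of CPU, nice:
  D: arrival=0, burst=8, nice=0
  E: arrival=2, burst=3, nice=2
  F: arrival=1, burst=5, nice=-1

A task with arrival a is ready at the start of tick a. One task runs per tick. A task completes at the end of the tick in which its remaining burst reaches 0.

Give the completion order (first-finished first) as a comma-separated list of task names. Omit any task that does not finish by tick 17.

t=0: vr[D=0] → run D
t=1: vr[D=1 F=1] → run D
t=2: vr[D=2 E=1 F=1] → run E
t=3: vr[D=2 E=1679/655 F=1] → run F
t=4: vr[D=2 E=1679/655 F=2301/1277] → run F
t=5: vr[D=2 E=1679/655 F=3325/1277] → run D
t=6: vr[D=3 E=1679/655 F=3325/1277] → run E
t=7: vr[D=3 E=2703/655 F=3325/1277] → run F
t=8: vr[D=3 E=2703/655 F=4349/1277] → run D
t=9: vr[D=4 E=2703/655 F=4349/1277] → run F
t=10: vr[D=4 E=2703/655 F=5373/1277] → run D
t=11: vr[D=5 E=2703/655 F=5373/1277] → run E
t=12: vr[D=5 F=5373/1277] → run F
t=13: vr[D=5] → run D
t=14: vr[D=6] → run D
t=15: vr[D=7] → run D
t=16: (idle)
t=17: (idle)

completion order = E, F, D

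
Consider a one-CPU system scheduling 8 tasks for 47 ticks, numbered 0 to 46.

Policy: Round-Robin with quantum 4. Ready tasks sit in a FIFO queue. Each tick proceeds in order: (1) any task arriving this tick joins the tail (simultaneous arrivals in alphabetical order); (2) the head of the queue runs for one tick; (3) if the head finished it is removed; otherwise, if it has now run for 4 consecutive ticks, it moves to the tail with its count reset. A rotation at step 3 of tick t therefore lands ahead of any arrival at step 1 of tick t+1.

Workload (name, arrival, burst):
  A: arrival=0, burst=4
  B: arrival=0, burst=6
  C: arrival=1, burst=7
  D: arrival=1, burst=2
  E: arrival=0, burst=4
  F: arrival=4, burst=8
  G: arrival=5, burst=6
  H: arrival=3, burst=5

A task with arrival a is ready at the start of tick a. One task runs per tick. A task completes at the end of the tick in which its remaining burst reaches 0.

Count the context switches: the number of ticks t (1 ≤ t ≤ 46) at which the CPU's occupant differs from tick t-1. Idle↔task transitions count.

t=0: queue=[A,B,E] q_used=0 → run A
t=1: queue=[A,B,E,C,D] q_used=1 → run A
t=2: queue=[A,B,E,C,D] q_used=2 → run A
t=3: queue=[A,B,E,C,D,H] q_used=3 → run A
t=4: queue=[B,E,C,D,H,F] q_used=0 → run B
t=5: queue=[B,E,C,D,H,F,G] q_used=1 → run B
t=6: queue=[B,E,C,D,H,F,G] q_used=2 → run B
t=7: queue=[B,E,C,D,H,F,G] q_used=3 → run B
t=8: queue=[E,C,D,H,F,G,B] q_used=0 → run E
t=9: queue=[E,C,D,H,F,G,B] q_used=1 → run E
t=10: queue=[E,C,D,H,F,G,B] q_used=2 → run E
t=11: queue=[E,C,D,H,F,G,B] q_used=3 → run E
t=12: queue=[C,D,H,F,G,B] q_used=0 → run C
t=13: queue=[C,D,H,F,G,B] q_used=1 → run C
t=14: queue=[C,D,H,F,G,B] q_used=2 → run C
t=15: queue=[C,D,H,F,G,B] q_used=3 → run C
t=16: queue=[D,H,F,G,B,C] q_used=0 → run D
t=17: queue=[D,H,F,G,B,C] q_used=1 → run D
t=18: queue=[H,F,G,B,C] q_used=0 → run H
t=19: queue=[H,F,G,B,C] q_used=1 → run H
t=20: queue=[H,F,G,B,C] q_used=2 → run H
t=21: queue=[H,F,G,B,C] q_used=3 → run H
t=22: queue=[F,G,B,C,H] q_used=0 → run F
t=23: queue=[F,G,B,C,H] q_used=1 → run F
t=24: queue=[F,G,B,C,H] q_used=2 → run F
t=25: queue=[F,G,B,C,H] q_used=3 → run F
t=26: queue=[G,B,C,H,F] q_used=0 → run G
t=27: queue=[G,B,C,H,F] q_used=1 → run G
t=28: queue=[G,B,C,H,F] q_used=2 → run G
t=29: queue=[G,B,C,H,F] q_used=3 → run G
t=30: queue=[B,C,H,F,G] q_used=0 → run B
t=31: queue=[B,C,H,F,G] q_used=1 → run B
t=32: queue=[C,H,F,G] q_used=0 → run C
t=33: queue=[C,H,F,G] q_used=1 → run C
t=34: queue=[C,H,F,G] q_used=2 → run C
t=35: queue=[H,F,G] q_used=0 → run H
t=36: queue=[F,G] q_used=0 → run F
t=37: queue=[F,G] q_used=1 → run F
t=38: queue=[F,G] q_used=2 → run F
t=39: queue=[F,G] q_used=3 → run F
t=40: queue=[G] q_used=0 → run G
t=41: queue=[G] q_used=1 → run G
t=42: (idle)
t=43: (idle)
t=44: (idle)
t=45: (idle)
t=46: (idle)

context switches = 13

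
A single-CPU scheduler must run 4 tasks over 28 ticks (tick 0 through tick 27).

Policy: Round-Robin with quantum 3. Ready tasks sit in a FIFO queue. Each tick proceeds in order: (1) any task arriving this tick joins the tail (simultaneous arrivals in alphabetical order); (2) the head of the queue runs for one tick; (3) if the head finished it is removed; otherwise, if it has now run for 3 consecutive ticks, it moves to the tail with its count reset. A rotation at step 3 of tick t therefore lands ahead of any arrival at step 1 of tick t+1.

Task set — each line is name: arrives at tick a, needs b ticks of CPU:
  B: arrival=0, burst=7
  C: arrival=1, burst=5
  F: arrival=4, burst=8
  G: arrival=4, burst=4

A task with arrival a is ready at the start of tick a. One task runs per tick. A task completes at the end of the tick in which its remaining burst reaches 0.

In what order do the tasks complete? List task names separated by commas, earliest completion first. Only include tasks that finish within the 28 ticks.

completion order = C, B, G, F

t=0: queue=[B] q_used=0 → run B
t=1: queue=[B,C] q_used=1 → run B
t=2: queue=[B,C] q_used=2 → run B
t=3: queue=[C,B] q_used=0 → run C
t=4: queue=[C,B,F,G] q_used=1 → run C
t=5: queue=[C,B,F,G] q_used=2 → run C
t=6: queue=[B,F,G,C] q_used=0 → run B
t=7: queue=[B,F,G,C] q_used=1 → run B
t=8: queue=[B,F,G,C] q_used=2 → run B
t=9: queue=[F,G,C,B] q_used=0 → run F
t=10: queue=[F,G,C,B] q_used=1 → run F
t=11: queue=[F,G,C,B] q_used=2 → run F
t=12: queue=[G,C,B,F] q_used=0 → run G
t=13: queue=[G,C,B,F] q_used=1 → run G
t=14: queue=[G,C,B,F] q_used=2 → run G
t=15: queue=[C,B,F,G] q_used=0 → run C
t=16: queue=[C,B,F,G] q_used=1 → run C
t=17: queue=[B,F,G] q_used=0 → run B
t=18: queue=[F,G] q_used=0 → run F
t=19: queue=[F,G] q_used=1 → run F
t=20: queue=[F,G] q_used=2 → run F
t=21: queue=[G,F] q_used=0 → run G
t=22: queue=[F] q_used=0 → run F
t=23: queue=[F] q_used=1 → run F
t=24: (idle)
t=25: (idle)
t=26: (idle)
t=27: (idle)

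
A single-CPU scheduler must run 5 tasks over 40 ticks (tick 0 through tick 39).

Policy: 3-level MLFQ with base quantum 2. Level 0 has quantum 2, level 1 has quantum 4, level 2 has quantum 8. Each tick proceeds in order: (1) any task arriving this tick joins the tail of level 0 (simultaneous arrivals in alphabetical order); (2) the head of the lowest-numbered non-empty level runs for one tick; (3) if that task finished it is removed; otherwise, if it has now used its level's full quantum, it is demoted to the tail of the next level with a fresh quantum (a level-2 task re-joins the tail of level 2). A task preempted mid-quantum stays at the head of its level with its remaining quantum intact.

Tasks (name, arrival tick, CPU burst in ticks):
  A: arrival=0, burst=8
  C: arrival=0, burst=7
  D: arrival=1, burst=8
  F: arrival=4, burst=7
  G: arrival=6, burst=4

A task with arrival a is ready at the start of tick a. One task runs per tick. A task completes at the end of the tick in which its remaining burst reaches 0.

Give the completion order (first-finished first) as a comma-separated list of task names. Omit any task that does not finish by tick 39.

t=0: L0/L1/L2 = AC/-/- → run A
t=1: L0/L1/L2 = ACD/-/- → run A
t=2: L0/L1/L2 = CD/A/- → run C
t=3: L0/L1/L2 = CD/A/- → run C
t=4: L0/L1/L2 = DF/AC/- → run D
t=5: L0/L1/L2 = DF/AC/- → run D
t=6: L0/L1/L2 = FG/ACD/- → run F
t=7: L0/L1/L2 = FG/ACD/- → run F
t=8: L0/L1/L2 = G/ACDF/- → run G
t=9: L0/L1/L2 = G/ACDF/- → run G
t=10: L0/L1/L2 = -/ACDFG/- → run A
t=11: L0/L1/L2 = -/ACDFG/- → run A
t=12: L0/L1/L2 = -/ACDFG/- → run A
t=13: L0/L1/L2 = -/ACDFG/- → run A
t=14: L0/L1/L2 = -/CDFG/A → run C
t=15: L0/L1/L2 = -/CDFG/A → run C
t=16: L0/L1/L2 = -/CDFG/A → run C
t=17: L0/L1/L2 = -/CDFG/A → run C
t=18: L0/L1/L2 = -/DFG/AC → run D
t=19: L0/L1/L2 = -/DFG/AC → run D
t=20: L0/L1/L2 = -/DFG/AC → run D
t=21: L0/L1/L2 = -/DFG/AC → run D
t=22: L0/L1/L2 = -/FG/ACD → run F
t=23: L0/L1/L2 = -/FG/ACD → run F
t=24: L0/L1/L2 = -/FG/ACD → run F
t=25: L0/L1/L2 = -/FG/ACD → run F
t=26: L0/L1/L2 = -/G/ACDF → run G
t=27: L0/L1/L2 = -/G/ACDF → run G
t=28: L0/L1/L2 = -/-/ACDF → run A
t=29: L0/L1/L2 = -/-/ACDF → run A
t=30: L0/L1/L2 = -/-/CDF → run C
t=31: L0/L1/L2 = -/-/DF → run D
t=32: L0/L1/L2 = -/-/DF → run D
t=33: L0/L1/L2 = -/-/F → run F
t=34: (idle)
t=35: (idle)
t=36: (idle)
t=37: (idle)
t=38: (idle)
t=39: (idle)

completion order = G, A, C, D, F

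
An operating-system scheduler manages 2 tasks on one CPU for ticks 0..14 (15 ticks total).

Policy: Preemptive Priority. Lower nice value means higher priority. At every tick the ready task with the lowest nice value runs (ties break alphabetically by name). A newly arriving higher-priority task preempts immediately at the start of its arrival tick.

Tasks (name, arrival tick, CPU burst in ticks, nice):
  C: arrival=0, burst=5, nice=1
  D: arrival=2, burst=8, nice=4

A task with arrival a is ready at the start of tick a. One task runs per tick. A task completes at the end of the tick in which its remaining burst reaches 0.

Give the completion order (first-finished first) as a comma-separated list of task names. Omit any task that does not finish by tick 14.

completion order = C, D

t=0: ready={C} → run C
t=1: ready={C} → run C
t=2: ready={C,D} → run C
t=3: ready={C,D} → run C
t=4: ready={C,D} → run C
t=5: ready={D} → run D
t=6: ready={D} → run D
t=7: ready={D} → run D
t=8: ready={D} → run D
t=9: ready={D} → run D
t=10: ready={D} → run D
t=11: ready={D} → run D
t=12: ready={D} → run D
t=13: (idle)
t=14: (idle)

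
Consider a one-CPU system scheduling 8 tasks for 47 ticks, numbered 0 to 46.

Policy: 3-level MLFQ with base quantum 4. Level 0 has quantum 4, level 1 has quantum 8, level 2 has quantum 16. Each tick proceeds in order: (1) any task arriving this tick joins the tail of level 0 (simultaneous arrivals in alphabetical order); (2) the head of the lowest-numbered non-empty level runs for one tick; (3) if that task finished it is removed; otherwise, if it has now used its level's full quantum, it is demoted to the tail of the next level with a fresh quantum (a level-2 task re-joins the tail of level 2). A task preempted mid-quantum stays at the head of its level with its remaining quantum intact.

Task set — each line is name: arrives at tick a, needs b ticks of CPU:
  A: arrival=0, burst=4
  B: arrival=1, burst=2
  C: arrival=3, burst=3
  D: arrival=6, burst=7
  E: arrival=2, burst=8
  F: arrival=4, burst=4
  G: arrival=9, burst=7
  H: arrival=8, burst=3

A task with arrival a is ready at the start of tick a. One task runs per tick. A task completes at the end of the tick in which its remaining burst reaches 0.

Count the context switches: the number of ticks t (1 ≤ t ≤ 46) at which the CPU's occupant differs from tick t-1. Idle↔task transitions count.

context switches = 11

t=0: L0/L1/L2 = A/-/- → run A
t=1: L0/L1/L2 = AB/-/- → run A
t=2: L0/L1/L2 = ABE/-/- → run A
t=3: L0/L1/L2 = ABEC/-/- → run A
t=4: L0/L1/L2 = BECF/-/- → run B
t=5: L0/L1/L2 = BECF/-/- → run B
t=6: L0/L1/L2 = ECFD/-/- → run E
t=7: L0/L1/L2 = ECFD/-/- → run E
t=8: L0/L1/L2 = ECFDH/-/- → run E
t=9: L0/L1/L2 = ECFDHG/-/- → run E
t=10: L0/L1/L2 = CFDHG/E/- → run C
t=11: L0/L1/L2 = CFDHG/E/- → run C
t=12: L0/L1/L2 = CFDHG/E/- → run C
t=13: L0/L1/L2 = FDHG/E/- → run F
t=14: L0/L1/L2 = FDHG/E/- → run F
t=15: L0/L1/L2 = FDHG/E/- → run F
t=16: L0/L1/L2 = FDHG/E/- → run F
t=17: L0/L1/L2 = DHG/E/- → run D
t=18: L0/L1/L2 = DHG/E/- → run D
t=19: L0/L1/L2 = DHG/E/- → run D
t=20: L0/L1/L2 = DHG/E/- → run D
t=21: L0/L1/L2 = HG/ED/- → run H
t=22: L0/L1/L2 = HG/ED/- → run H
t=23: L0/L1/L2 = HG/ED/- → run H
t=24: L0/L1/L2 = G/ED/- → run G
t=25: L0/L1/L2 = G/ED/- → run G
t=26: L0/L1/L2 = G/ED/- → run G
t=27: L0/L1/L2 = G/ED/- → run G
t=28: L0/L1/L2 = -/EDG/- → run E
t=29: L0/L1/L2 = -/EDG/- → run E
t=30: L0/L1/L2 = -/EDG/- → run E
t=31: L0/L1/L2 = -/EDG/- → run E
t=32: L0/L1/L2 = -/DG/- → run D
t=33: L0/L1/L2 = -/DG/- → run D
t=34: L0/L1/L2 = -/DG/- → run D
t=35: L0/L1/L2 = -/G/- → run G
t=36: L0/L1/L2 = -/G/- → run G
t=37: L0/L1/L2 = -/G/- → run G
t=38: (idle)
t=39: (idle)
t=40: (idle)
t=41: (idle)
t=42: (idle)
t=43: (idle)
t=44: (idle)
t=45: (idle)
t=46: (idle)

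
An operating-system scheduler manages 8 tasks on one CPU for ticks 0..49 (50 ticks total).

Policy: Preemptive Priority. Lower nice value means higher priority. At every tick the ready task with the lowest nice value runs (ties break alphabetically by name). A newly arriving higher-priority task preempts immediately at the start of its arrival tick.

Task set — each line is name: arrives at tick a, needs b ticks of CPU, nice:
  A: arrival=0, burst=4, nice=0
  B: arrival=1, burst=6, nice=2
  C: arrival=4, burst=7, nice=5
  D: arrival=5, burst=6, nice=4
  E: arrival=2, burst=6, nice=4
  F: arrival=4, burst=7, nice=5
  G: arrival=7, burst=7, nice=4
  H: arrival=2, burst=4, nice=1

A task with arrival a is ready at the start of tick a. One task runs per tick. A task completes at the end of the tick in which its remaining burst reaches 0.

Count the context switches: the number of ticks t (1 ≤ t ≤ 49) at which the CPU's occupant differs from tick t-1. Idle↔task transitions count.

t=0: ready={A} → run A
t=1: ready={A,B} → run A
t=2: ready={A,B,E,H} → run A
t=3: ready={A,B,E,H} → run A
t=4: ready={B,C,E,F,H} → run H
t=5: ready={B,C,D,E,F,H} → run H
t=6: ready={B,C,D,E,F,H} → run H
t=7: ready={B,C,D,E,F,G,H} → run H
t=8: ready={B,C,D,E,F,G} → run B
t=9: ready={B,C,D,E,F,G} → run B
t=10: ready={B,C,D,E,F,G} → run B
t=11: ready={B,C,D,E,F,G} → run B
t=12: ready={B,C,D,E,F,G} → run B
t=13: ready={B,C,D,E,F,G} → run B
t=14: ready={C,D,E,F,G} → run D
t=15: ready={C,D,E,F,G} → run D
t=16: ready={C,D,E,F,G} → run D
t=17: ready={C,D,E,F,G} → run D
t=18: ready={C,D,E,F,G} → run D
t=19: ready={C,D,E,F,G} → run D
t=20: ready={C,E,F,G} → run E
t=21: ready={C,E,F,G} → run E
t=22: ready={C,E,F,G} → run E
t=23: ready={C,E,F,G} → run E
t=24: ready={C,E,F,G} → run E
t=25: ready={C,E,F,G} → run E
t=26: ready={C,F,G} → run G
t=27: ready={C,F,G} → run G
t=28: ready={C,F,G} → run G
t=29: ready={C,F,G} → run G
t=30: ready={C,F,G} → run G
t=31: ready={C,F,G} → run G
t=32: ready={C,F,G} → run G
t=33: ready={C,F} → run C
t=34: ready={C,F} → run C
t=35: ready={C,F} → run C
t=36: ready={C,F} → run C
t=37: ready={C,F} → run C
t=38: ready={C,F} → run C
t=39: ready={C,F} → run C
t=40: ready={F} → run F
t=41: ready={F} → run F
t=42: ready={F} → run F
t=43: ready={F} → run F
t=44: ready={F} → run F
t=45: ready={F} → run F
t=46: ready={F} → run F
t=47: (idle)
t=48: (idle)
t=49: (idle)

context switches = 8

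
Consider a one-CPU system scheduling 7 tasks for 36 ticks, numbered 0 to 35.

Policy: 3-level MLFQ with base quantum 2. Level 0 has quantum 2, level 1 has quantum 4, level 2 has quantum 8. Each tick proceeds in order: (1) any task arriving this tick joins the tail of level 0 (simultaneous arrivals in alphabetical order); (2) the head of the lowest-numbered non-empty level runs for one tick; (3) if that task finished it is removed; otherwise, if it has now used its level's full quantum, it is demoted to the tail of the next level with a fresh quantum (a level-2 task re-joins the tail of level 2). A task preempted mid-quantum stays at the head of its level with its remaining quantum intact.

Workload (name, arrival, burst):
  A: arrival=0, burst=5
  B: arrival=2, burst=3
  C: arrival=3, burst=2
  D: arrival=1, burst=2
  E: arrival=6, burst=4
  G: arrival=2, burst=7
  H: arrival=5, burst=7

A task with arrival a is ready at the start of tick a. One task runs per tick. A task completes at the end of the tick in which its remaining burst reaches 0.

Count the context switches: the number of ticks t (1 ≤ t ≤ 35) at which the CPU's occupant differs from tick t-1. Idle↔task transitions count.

context switches = 14

t=0: L0/L1/L2 = A/-/- → run A
t=1: L0/L1/L2 = AD/-/- → run A
t=2: L0/L1/L2 = DBG/A/- → run D
t=3: L0/L1/L2 = DBGC/A/- → run D
t=4: L0/L1/L2 = BGC/A/- → run B
t=5: L0/L1/L2 = BGCH/A/- → run B
t=6: L0/L1/L2 = GCHE/AB/- → run G
t=7: L0/L1/L2 = GCHE/AB/- → run G
t=8: L0/L1/L2 = CHE/ABG/- → run C
t=9: L0/L1/L2 = CHE/ABG/- → run C
t=10: L0/L1/L2 = HE/ABG/- → run H
t=11: L0/L1/L2 = HE/ABG/- → run H
t=12: L0/L1/L2 = E/ABGH/- → run E
t=13: L0/L1/L2 = E/ABGH/- → run E
t=14: L0/L1/L2 = -/ABGHE/- → run A
t=15: L0/L1/L2 = -/ABGHE/- → run A
t=16: L0/L1/L2 = -/ABGHE/- → run A
t=17: L0/L1/L2 = -/BGHE/- → run B
t=18: L0/L1/L2 = -/GHE/- → run G
t=19: L0/L1/L2 = -/GHE/- → run G
t=20: L0/L1/L2 = -/GHE/- → run G
t=21: L0/L1/L2 = -/GHE/- → run G
t=22: L0/L1/L2 = -/HE/G → run H
t=23: L0/L1/L2 = -/HE/G → run H
t=24: L0/L1/L2 = -/HE/G → run H
t=25: L0/L1/L2 = -/HE/G → run H
t=26: L0/L1/L2 = -/E/GH → run E
t=27: L0/L1/L2 = -/E/GH → run E
t=28: L0/L1/L2 = -/-/GH → run G
t=29: L0/L1/L2 = -/-/H → run H
t=30: (idle)
t=31: (idle)
t=32: (idle)
t=33: (idle)
t=34: (idle)
t=35: (idle)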